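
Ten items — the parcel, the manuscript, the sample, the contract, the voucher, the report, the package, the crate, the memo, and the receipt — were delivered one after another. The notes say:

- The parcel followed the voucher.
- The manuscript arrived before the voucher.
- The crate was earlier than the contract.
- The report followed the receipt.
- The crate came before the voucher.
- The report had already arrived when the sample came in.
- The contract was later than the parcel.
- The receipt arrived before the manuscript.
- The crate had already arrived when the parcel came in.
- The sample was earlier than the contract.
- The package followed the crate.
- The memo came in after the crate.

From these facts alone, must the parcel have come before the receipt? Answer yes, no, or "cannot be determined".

no

Tracing the constraints gives the receipt → the manuscript → the voucher → the parcel, so the receipt must come before the parcel.
That means the parcel cannot be before the receipt.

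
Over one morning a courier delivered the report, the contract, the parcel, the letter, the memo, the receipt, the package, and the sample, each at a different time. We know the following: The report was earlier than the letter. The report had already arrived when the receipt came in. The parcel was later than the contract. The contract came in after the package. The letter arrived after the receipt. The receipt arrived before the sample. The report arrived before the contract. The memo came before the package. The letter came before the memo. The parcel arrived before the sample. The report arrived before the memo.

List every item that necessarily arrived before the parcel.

the contract, the letter, the memo, the package, the receipt, the report

Directly stated before the parcel: the contract.
The letter reaches the parcel via the letter → the memo → the package → the contract → the parcel.
The memo reaches the parcel via the memo → the package → the contract → the parcel.
The package reaches the parcel via the package → the contract → the parcel.
Likewise the receipt and the report each reach the parcel by chaining the stated constraints.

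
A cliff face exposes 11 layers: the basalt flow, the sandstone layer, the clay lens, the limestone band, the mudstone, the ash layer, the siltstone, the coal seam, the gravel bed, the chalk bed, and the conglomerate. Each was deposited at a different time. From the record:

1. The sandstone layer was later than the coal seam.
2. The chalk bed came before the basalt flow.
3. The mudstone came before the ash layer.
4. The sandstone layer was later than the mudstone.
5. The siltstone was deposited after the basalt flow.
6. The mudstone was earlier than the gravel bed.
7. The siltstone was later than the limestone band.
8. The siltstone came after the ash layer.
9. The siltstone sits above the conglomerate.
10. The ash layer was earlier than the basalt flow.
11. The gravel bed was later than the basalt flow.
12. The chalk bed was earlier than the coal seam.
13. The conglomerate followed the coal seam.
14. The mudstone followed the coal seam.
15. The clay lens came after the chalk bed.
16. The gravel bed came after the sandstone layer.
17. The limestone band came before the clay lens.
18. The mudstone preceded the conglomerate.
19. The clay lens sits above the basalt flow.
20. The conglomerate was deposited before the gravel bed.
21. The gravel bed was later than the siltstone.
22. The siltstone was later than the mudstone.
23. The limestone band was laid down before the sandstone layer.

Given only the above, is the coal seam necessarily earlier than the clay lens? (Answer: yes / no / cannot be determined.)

Chain the constraints: the coal seam → the mudstone → the ash layer → the basalt flow → the clay lens. Each link is directly stated, so the coal seam comes before the clay lens.

yes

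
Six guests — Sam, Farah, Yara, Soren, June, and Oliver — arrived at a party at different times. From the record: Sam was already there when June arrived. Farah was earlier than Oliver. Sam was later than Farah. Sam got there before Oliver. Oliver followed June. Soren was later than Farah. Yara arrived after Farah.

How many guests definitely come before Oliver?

3

Directly stated before Oliver: Farah, June, and Sam.
That's Farah, June, and Sam — 3 in all.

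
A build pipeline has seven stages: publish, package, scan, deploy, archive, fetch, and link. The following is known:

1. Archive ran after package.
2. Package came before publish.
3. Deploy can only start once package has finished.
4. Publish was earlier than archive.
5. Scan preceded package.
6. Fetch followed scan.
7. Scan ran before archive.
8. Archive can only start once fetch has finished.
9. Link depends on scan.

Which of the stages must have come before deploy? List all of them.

package, scan

Directly stated before deploy: package.
Scan reaches deploy via scan → package → deploy.
No chain forces publish (or any of the others) ahead of deploy.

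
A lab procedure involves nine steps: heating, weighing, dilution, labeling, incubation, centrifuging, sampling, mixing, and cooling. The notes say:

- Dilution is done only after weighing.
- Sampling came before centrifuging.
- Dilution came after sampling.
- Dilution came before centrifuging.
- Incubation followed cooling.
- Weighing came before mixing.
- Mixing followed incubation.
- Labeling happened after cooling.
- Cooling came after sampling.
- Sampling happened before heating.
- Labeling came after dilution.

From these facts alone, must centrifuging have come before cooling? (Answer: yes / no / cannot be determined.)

cannot be determined

No chain of stated constraints runs from centrifuging to cooling, and none runs from cooling to centrifuging either.
So the relative order of centrifuging and cooling is not fixed by the given facts.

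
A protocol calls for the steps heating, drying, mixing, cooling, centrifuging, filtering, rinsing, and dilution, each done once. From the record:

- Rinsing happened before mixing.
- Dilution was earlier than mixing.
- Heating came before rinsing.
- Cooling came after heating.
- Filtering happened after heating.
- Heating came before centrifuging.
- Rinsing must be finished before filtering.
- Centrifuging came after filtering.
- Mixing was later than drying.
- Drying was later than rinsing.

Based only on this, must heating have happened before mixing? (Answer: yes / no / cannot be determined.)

Chain the constraints: heating → rinsing → mixing. Each link is directly stated, so heating comes before mixing.

yes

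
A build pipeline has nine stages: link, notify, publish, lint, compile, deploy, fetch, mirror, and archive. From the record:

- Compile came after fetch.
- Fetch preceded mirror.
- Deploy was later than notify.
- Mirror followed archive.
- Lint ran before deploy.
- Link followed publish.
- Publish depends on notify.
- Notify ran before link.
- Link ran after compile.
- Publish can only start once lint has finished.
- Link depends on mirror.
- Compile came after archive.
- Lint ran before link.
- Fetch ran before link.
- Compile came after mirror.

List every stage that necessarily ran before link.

archive, compile, fetch, lint, mirror, notify, publish

Directly stated before link: compile, fetch, lint, mirror, notify, and publish.
Archive reaches link via archive → mirror → link.
No chain forces deploy ahead of link.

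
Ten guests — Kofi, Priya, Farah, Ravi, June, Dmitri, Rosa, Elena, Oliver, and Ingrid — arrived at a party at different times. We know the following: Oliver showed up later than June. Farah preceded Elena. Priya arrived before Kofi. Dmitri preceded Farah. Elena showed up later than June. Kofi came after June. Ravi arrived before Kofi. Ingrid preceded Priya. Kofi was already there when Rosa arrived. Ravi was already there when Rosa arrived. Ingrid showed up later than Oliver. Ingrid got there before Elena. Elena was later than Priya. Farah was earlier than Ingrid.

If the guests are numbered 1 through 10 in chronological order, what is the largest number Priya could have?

Priya must come before Elena, Kofi, and Rosa — 3 guests forced after them.
Everything else can be placed before Priya in some valid order, so Priya can sit as late as position 10 − 3 = 7.

7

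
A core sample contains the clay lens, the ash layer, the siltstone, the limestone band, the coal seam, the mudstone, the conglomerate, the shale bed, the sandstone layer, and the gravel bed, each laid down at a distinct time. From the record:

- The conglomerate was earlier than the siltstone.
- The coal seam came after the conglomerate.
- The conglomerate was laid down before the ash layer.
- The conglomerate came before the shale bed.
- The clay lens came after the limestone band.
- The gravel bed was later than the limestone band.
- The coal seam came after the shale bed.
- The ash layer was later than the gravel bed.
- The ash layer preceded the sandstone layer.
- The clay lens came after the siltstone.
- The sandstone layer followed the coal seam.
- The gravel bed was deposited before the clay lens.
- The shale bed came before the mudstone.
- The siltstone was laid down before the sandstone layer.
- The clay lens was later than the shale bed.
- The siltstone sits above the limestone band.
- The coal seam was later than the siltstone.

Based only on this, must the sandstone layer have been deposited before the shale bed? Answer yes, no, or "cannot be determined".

Tracing the constraints gives the shale bed → the coal seam → the sandstone layer, so the shale bed must come before the sandstone layer.
That means the sandstone layer cannot be before the shale bed.

no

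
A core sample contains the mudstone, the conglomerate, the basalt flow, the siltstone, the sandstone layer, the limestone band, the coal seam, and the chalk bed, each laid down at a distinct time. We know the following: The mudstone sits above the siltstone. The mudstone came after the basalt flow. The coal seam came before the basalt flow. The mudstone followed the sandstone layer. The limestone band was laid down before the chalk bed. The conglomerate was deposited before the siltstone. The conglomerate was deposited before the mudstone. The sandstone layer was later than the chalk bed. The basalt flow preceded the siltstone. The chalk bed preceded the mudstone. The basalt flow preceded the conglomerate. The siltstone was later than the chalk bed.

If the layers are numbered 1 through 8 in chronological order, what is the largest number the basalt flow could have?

5

The basalt flow must come before the conglomerate, the mudstone, and the siltstone — 3 layers forced after it.
Everything else can be placed before the basalt flow in some valid order, so the basalt flow can sit as late as position 8 − 3 = 5.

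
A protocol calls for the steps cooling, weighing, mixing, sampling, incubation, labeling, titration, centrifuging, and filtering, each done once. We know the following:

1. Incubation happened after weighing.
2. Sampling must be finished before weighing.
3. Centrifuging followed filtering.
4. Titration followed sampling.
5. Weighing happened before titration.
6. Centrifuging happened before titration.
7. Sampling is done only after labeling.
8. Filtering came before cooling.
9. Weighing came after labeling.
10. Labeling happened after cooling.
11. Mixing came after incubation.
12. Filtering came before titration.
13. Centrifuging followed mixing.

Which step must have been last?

titration

Every other step has a chain of constraints placing it before titration, so titration is last.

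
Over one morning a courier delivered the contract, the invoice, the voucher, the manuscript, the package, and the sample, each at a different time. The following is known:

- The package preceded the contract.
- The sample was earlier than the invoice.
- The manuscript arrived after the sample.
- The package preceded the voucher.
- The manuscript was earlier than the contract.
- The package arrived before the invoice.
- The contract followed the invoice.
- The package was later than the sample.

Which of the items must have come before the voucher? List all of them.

the package, the sample

Directly stated before the voucher: the package.
The sample reaches the voucher via the sample → the package → the voucher.
No chain forces the contract (or any of the others) ahead of the voucher.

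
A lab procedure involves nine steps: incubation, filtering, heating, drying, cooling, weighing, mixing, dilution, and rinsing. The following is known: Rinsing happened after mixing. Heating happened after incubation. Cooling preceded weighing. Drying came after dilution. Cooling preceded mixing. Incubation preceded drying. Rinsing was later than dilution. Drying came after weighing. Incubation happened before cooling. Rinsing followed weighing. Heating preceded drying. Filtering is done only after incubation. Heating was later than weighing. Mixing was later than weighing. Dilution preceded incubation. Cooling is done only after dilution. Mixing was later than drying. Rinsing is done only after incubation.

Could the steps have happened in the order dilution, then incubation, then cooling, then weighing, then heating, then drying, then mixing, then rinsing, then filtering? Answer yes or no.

yes

Check each stated constraint against the proposed order — e.g. dilution is ahead of rinsing; incubation is ahead of filtering. Every pair is in the required order; nothing is violated.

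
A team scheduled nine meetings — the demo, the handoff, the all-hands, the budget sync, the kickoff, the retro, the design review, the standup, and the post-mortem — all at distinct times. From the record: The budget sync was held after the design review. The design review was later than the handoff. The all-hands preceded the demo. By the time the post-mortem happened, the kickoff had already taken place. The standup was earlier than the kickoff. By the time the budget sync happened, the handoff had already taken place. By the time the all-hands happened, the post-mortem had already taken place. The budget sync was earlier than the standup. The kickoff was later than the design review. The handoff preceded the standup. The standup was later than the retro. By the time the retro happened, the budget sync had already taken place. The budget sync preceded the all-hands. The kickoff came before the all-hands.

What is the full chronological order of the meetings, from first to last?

The constraints fix every adjacent pair, so only one ordering works:
the handoff → the design review → the budget sync → the retro → the standup → the kickoff → the post-mortem → the all-hands → the demo.

the handoff, the design review, the budget sync, the retro, the standup, the kickoff, the post-mortem, the all-hands, the demo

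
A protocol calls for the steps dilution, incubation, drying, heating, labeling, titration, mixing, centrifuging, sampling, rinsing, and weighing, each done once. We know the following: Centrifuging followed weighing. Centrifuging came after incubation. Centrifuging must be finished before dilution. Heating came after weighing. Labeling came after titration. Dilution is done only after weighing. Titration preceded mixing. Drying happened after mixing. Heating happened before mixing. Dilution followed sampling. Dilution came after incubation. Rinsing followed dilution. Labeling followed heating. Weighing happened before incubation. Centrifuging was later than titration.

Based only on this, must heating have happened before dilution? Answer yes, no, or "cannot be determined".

No chain of stated constraints runs from heating to dilution, and none runs from dilution to heating either.
So the relative order of heating and dilution is not fixed by the given facts.

cannot be determined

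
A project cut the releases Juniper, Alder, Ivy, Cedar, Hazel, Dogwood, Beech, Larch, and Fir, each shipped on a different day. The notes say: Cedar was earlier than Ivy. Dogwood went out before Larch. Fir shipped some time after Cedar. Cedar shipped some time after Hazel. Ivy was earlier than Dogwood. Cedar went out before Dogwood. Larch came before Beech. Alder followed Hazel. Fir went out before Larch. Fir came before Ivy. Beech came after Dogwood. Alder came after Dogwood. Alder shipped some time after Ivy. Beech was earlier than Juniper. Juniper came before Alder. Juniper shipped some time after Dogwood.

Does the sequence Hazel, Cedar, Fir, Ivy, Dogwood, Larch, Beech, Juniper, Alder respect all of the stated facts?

Check each stated constraint against the proposed order — e.g. Ivy is ahead of Alder; Hazel is ahead of Alder. Every pair is in the required order; nothing is violated.

yes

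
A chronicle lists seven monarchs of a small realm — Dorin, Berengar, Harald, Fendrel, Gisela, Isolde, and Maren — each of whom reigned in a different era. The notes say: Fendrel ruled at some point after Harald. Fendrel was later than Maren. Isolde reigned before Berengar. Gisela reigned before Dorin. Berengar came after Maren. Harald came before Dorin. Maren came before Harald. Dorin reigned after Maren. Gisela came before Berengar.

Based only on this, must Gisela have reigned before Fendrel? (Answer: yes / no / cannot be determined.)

No chain of stated constraints runs from Gisela to Fendrel, and none runs from Fendrel to Gisela either.
So the relative order of Gisela and Fendrel is not fixed by the given facts.

cannot be determined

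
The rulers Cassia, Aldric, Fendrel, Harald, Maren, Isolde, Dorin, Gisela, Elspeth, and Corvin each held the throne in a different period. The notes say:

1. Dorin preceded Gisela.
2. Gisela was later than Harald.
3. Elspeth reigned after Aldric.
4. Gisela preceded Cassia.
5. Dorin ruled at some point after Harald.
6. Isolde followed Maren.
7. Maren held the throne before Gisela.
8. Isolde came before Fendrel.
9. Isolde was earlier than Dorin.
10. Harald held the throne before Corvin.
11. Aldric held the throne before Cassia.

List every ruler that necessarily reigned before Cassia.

Directly stated before Cassia: Aldric and Gisela.
Dorin reaches Cassia via Dorin → Gisela → Cassia.
Harald reaches Cassia via Harald → Gisela → Cassia.
Isolde reaches Cassia via Isolde → Dorin → Gisela → Cassia.
Likewise Maren reaches Cassia by chaining the stated constraints.

Aldric, Dorin, Gisela, Harald, Isolde, Maren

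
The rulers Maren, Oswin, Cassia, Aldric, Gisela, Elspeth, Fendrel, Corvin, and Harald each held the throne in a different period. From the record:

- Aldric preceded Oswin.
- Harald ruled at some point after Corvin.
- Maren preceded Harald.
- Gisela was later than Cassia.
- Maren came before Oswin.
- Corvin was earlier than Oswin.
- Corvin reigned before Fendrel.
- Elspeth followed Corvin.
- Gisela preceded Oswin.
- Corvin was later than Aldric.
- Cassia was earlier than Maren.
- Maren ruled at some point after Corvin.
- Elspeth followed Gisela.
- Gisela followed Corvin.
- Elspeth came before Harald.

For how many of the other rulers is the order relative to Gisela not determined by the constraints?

2

Forced before Gisela: Aldric, Cassia, and Corvin; forced after Gisela: Elspeth, Harald, and Oswin.
That leaves Fendrel and Maren with no forced order relative to Gisela — 2.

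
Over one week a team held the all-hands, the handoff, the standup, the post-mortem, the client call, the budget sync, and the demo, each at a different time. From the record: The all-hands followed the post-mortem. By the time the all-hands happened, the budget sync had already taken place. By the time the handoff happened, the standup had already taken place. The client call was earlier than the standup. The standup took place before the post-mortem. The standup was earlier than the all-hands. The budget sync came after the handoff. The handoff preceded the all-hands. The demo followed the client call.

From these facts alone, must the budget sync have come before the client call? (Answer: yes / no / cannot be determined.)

Tracing the constraints gives the client call → the standup → the handoff → the budget sync, so the client call must come before the budget sync.
That means the budget sync cannot be before the client call.

no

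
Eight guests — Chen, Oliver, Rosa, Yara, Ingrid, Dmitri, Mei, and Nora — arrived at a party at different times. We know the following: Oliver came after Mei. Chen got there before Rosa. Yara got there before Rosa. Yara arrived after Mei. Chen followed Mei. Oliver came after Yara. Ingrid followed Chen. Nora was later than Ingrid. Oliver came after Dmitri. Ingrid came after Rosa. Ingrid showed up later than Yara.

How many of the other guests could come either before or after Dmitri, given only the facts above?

Forced after Dmitri: Oliver.
That leaves Chen, Ingrid, Mei, Nora, Rosa, and Yara with no forced order relative to Dmitri — 6.

6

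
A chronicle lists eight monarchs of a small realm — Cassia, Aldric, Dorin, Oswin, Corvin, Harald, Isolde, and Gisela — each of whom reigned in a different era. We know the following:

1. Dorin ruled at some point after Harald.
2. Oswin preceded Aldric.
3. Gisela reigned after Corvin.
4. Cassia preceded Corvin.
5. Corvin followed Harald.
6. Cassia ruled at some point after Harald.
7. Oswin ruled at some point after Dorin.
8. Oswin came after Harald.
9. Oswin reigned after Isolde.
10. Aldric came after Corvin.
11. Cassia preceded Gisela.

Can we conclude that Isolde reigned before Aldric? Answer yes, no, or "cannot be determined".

Chain the constraints: Isolde → Oswin → Aldric. Each link is directly stated, so Isolde comes before Aldric.

yes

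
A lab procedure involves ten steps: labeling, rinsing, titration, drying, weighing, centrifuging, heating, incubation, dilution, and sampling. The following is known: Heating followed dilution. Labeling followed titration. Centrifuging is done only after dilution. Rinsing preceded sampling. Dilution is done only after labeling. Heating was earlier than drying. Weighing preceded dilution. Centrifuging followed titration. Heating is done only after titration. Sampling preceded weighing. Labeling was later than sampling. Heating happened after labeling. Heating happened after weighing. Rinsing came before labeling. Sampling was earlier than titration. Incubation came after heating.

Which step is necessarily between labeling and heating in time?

dilution

Tracing the constraints gives labeling → dilution → heating, so dilution sits after labeling and before heating.
No other step is forced both after labeling and before heating.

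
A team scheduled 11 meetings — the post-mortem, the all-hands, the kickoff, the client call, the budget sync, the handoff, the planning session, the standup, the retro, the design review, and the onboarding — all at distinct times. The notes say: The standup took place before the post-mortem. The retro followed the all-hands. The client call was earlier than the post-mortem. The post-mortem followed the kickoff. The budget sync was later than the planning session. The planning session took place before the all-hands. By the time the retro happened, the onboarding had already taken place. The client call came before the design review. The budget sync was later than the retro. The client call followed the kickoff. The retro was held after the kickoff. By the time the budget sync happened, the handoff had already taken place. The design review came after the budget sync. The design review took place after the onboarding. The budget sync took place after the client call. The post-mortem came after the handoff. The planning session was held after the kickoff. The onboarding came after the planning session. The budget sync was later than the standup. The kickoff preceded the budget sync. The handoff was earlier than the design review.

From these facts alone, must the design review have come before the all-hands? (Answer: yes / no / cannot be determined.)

no

Tracing the constraints gives the all-hands → the retro → the budget sync → the design review, so the all-hands must come before the design review.
That means the design review cannot be before the all-hands.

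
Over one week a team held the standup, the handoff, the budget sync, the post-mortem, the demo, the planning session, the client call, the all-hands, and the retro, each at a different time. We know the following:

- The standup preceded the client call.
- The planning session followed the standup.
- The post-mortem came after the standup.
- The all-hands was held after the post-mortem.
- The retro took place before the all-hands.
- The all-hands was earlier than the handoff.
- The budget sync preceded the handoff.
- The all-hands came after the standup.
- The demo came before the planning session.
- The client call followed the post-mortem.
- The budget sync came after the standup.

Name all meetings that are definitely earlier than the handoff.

Directly stated before the handoff: the all-hands and the budget sync.
The post-mortem reaches the handoff via the post-mortem → the all-hands → the handoff.
The retro reaches the handoff via the retro → the all-hands → the handoff.
The standup reaches the handoff via the standup → the all-hands → the handoff.

the all-hands, the budget sync, the post-mortem, the retro, the standup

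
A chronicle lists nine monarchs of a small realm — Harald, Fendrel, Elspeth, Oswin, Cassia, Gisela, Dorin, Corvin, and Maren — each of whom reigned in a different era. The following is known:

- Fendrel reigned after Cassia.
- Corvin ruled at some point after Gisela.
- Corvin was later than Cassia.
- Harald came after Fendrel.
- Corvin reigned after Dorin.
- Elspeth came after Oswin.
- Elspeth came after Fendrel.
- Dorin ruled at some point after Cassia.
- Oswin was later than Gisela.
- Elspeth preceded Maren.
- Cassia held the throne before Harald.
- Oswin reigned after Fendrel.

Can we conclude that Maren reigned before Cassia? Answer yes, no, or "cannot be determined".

no

Tracing the constraints gives Cassia → Fendrel → Elspeth → Maren, so Cassia must come before Maren.
That means Maren cannot be before Cassia.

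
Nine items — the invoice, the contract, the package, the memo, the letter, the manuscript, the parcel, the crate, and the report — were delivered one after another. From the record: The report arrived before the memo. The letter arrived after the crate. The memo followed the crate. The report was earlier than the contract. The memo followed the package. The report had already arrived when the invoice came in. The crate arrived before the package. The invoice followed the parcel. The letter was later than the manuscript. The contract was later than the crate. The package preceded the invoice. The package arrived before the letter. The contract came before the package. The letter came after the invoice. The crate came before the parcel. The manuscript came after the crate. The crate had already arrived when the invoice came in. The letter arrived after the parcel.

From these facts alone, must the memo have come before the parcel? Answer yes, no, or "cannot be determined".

cannot be determined

No chain of stated constraints runs from the memo to the parcel, and none runs from the parcel to the memo either.
So the relative order of the memo and the parcel is not fixed by the given facts.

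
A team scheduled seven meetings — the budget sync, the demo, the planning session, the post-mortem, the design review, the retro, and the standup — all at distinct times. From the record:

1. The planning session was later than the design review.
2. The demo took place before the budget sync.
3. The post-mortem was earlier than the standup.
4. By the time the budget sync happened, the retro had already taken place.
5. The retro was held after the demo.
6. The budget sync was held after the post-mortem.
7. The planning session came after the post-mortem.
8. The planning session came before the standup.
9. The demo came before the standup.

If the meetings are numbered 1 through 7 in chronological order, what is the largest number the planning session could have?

The planning session must come before the standup — 1 meeting forced after it.
Everything else can be placed before the planning session in some valid order, so the planning session can sit as late as position 7 − 1 = 6.

6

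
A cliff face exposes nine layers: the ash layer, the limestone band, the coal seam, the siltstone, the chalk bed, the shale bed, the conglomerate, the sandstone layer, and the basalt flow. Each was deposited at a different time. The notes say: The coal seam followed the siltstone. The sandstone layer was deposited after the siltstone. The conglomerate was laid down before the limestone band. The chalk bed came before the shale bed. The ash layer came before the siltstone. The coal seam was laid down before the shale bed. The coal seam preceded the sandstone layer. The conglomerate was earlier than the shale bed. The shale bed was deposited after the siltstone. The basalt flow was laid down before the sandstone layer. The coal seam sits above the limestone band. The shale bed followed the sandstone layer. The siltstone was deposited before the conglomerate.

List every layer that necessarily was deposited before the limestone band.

the ash layer, the conglomerate, the siltstone

Directly stated before the limestone band: the conglomerate.
The ash layer reaches the limestone band via the ash layer → the siltstone → the conglomerate → the limestone band.
The siltstone reaches the limestone band via the siltstone → the conglomerate → the limestone band.
No chain forces the sandstone layer (or any of the others) ahead of the limestone band.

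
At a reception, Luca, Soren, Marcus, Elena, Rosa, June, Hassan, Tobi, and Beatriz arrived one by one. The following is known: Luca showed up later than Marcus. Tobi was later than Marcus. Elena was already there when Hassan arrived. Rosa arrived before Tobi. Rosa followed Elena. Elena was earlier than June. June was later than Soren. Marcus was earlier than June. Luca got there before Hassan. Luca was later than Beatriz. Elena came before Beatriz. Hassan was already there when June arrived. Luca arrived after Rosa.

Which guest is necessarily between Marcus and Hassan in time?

Tracing the constraints gives Marcus → Luca → Hassan, so Luca sits after Marcus and before Hassan.
No other guest is forced both after Marcus and before Hassan.

Luca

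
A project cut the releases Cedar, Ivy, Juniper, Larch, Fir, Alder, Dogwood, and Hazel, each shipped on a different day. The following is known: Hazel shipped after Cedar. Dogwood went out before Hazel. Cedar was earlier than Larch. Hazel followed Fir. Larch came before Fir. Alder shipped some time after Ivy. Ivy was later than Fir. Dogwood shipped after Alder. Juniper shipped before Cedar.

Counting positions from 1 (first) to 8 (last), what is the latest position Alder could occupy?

Alder must come before Dogwood and Hazel — 2 releases forced after it.
Everything else can be placed before Alder in some valid order, so Alder can sit as late as position 8 − 2 = 6.

6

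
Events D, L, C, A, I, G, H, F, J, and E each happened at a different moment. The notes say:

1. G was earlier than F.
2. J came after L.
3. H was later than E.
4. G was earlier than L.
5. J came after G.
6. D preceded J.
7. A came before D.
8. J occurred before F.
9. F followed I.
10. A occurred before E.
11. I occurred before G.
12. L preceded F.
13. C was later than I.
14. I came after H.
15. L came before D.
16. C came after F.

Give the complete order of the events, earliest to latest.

The constraints fix every adjacent pair, so only one ordering works:
A → E → H → I → G → L → D → J → F → C.

A, E, H, I, G, L, D, J, F, C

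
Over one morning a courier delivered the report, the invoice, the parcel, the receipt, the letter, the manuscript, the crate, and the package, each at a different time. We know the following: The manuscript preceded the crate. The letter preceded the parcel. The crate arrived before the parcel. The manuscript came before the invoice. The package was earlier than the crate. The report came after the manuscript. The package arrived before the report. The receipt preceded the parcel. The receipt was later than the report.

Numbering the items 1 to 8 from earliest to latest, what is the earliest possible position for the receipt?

The manuscript, the package, and the report must all come before the receipt — 3 forced predecessors.
Nothing else is forced ahead of the receipt, so its earliest slot is position 3 + 1 = 4.

4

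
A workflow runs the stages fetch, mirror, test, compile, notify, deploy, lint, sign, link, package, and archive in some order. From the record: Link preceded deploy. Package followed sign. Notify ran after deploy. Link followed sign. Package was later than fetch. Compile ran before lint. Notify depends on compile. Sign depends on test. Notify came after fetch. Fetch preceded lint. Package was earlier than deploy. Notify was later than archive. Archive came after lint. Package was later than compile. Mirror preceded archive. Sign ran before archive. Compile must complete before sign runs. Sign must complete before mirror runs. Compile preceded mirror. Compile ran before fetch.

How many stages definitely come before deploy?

Directly stated before deploy: link and package.
Compile reaches deploy via compile → package → deploy.
Fetch reaches deploy via fetch → package → deploy.
Sign reaches deploy via sign → link → deploy.
Likewise test reaches deploy by chaining the stated constraints.
That's compile, fetch, link, package, sign, and test — 6 in all.

6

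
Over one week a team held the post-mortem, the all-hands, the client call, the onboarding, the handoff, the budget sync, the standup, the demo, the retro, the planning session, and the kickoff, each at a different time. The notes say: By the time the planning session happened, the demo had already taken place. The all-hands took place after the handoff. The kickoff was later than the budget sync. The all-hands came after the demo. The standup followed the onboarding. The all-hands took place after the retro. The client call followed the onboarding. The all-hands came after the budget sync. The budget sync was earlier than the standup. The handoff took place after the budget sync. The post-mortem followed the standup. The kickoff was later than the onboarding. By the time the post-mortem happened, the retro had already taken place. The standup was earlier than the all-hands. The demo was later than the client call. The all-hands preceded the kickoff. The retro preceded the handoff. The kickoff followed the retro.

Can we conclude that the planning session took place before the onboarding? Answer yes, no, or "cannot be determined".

Tracing the constraints gives the onboarding → the client call → the demo → the planning session, so the onboarding must come before the planning session.
That means the planning session cannot be before the onboarding.

no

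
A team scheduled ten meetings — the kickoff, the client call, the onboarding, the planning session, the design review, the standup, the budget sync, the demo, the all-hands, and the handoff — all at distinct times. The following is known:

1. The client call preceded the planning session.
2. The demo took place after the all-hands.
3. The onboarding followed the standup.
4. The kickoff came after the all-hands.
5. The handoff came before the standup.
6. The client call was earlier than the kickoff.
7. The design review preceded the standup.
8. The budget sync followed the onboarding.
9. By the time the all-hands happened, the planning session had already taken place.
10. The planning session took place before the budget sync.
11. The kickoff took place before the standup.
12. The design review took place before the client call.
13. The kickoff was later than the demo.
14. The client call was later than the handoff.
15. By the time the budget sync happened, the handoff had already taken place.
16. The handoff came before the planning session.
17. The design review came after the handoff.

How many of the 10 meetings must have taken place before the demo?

5

Directly stated before the demo: the all-hands.
The client call reaches the demo via the client call → the planning session → the all-hands → the demo.
The design review reaches the demo via the design review → the client call → the planning session → the all-hands → the demo.
The handoff reaches the demo via the handoff → the planning session → the all-hands → the demo.
Likewise the planning session reaches the demo by chaining the stated constraints.
No chain forces the kickoff (or any of the others) ahead of the demo.
That's the all-hands, the client call, the design review, the handoff, and the planning session — 5 in all.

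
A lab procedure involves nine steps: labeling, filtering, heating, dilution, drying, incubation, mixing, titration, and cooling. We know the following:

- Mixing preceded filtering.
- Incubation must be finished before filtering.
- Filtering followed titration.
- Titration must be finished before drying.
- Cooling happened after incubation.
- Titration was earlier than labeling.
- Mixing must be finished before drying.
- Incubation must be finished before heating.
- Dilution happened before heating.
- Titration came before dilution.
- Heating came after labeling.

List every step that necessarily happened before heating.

Directly stated before heating: dilution, incubation, and labeling.
Titration reaches heating via titration → dilution → heating.

dilution, incubation, labeling, titration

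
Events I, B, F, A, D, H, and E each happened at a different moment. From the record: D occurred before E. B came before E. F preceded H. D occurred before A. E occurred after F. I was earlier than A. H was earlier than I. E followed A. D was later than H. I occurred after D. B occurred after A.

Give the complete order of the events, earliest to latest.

F, H, D, I, A, B, E

The constraints fix every adjacent pair, so only one ordering works:
F → H → D → I → A → B → E.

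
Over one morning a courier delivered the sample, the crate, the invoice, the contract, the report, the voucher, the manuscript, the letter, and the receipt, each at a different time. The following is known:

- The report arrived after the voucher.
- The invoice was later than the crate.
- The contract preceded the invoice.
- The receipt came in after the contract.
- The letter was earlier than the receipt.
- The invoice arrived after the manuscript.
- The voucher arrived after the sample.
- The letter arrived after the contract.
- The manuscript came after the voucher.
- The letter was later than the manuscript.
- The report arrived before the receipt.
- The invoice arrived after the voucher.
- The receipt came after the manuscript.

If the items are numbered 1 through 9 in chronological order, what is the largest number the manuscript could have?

6

The manuscript must come before the invoice, the letter, and the receipt — 3 items forced after it.
Everything else can be placed before the manuscript in some valid order, so the manuscript can sit as late as position 9 − 3 = 6.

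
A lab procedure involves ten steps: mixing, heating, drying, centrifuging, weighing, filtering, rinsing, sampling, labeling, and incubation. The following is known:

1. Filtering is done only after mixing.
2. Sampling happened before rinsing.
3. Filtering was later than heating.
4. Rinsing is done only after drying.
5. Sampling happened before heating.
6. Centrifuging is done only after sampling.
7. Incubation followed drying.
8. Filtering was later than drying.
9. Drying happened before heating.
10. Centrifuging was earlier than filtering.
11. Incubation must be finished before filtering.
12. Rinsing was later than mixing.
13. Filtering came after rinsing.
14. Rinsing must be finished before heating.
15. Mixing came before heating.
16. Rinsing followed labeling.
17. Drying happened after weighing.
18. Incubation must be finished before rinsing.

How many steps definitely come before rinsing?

6

Directly stated before rinsing: drying, incubation, labeling, mixing, and sampling.
Weighing reaches rinsing via weighing → drying → rinsing.
That's drying, incubation, labeling, mixing, sampling, and weighing — 6 in all.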